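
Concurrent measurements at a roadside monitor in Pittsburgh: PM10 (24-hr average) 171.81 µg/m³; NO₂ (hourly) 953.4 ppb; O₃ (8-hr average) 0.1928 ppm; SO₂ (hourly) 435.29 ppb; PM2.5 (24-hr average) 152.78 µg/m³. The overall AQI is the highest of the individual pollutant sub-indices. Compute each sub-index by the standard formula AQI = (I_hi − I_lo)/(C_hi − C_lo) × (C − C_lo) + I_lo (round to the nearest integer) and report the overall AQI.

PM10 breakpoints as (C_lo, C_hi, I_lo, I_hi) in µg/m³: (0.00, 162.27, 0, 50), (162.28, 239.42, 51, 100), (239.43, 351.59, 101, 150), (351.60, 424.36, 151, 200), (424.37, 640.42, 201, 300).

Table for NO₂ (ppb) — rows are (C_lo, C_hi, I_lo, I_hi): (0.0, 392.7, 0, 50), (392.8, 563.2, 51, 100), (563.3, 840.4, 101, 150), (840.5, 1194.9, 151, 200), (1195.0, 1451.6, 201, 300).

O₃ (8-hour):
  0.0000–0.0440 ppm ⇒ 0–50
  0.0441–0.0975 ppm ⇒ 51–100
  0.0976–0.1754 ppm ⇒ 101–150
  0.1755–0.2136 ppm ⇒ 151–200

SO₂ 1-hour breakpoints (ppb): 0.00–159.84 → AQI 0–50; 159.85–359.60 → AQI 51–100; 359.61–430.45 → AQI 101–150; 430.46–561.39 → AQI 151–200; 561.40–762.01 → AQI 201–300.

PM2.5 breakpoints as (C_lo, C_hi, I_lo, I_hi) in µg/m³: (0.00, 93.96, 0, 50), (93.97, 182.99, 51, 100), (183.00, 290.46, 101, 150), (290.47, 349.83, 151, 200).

PM10: row 162.28–239.42 (AQI 51–100). (100−51)·(171.81−162.28)/(239.42−162.28) + 51 = 49·9.53/77.14 + 51 ≈ 57.05 → 57.
NO₂: 953.4 lies in 840.5–1194.9, so I_lo=151, I_hi=200, C_lo=840.5, C_hi=1194.9.
(200−151)/(1194.9−840.5) × (953.4−840.5) + 151 = 49/354.4 × 112.9 + 151 ≈ 166.61 → 167.
O₃: 0.1928 ∈ [0.1755, 0.2136] ↔ index [151, 200].
151 + (0.1928−0.1755)·(200−151)/(0.2136−0.1755) = 151 + 0.0173·49/0.0381 ≈ 173.25, so AQI = 173.
SO₂: 435.29 lies in 430.46–561.39, so I_lo=151, I_hi=200, C_lo=430.46, C_hi=561.39.
(200−151)/(561.39−430.46) × (435.29−430.46) + 151 = 49/130.93 × 4.83 + 151 ≈ 152.81 → 153.
PM2.5: row 93.97–182.99 (AQI 51–100). (100−51)·(152.78−93.97)/(182.99−93.97) + 51 = 49·58.81/89.02 + 51 ≈ 83.37 → 83.
Sub-indices: PM10→57, NO₂→167, O₃→173, SO₂→153, PM2.5→83. Overall AQI = max = 173; dominant pollutant is O₃.

173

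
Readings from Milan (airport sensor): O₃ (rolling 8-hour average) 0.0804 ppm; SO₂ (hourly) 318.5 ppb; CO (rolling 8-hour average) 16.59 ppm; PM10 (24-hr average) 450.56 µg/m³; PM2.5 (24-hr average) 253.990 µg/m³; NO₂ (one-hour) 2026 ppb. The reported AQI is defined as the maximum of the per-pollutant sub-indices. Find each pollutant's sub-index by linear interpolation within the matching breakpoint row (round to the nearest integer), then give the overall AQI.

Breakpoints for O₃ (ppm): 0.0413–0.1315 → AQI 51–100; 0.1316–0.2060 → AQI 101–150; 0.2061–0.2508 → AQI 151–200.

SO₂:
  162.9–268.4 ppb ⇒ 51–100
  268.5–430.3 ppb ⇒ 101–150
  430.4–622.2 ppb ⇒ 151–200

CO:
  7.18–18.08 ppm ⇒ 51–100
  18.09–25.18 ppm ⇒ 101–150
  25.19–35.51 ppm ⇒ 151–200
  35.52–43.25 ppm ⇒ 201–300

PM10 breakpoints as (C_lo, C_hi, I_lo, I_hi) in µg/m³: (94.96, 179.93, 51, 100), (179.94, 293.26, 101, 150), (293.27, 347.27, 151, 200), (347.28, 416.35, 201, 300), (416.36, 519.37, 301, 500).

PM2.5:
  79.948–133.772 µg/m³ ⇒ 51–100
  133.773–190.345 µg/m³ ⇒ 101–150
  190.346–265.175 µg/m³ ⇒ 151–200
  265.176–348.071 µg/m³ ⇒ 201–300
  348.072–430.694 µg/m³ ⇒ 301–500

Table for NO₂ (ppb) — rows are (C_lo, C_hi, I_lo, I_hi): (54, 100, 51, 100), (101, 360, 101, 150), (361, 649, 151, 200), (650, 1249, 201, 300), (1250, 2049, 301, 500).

O₃ 0.0804: bracket 0.0413–0.1315 → index 51–100; slope 49/0.0902, offset 0.0391.
AQI = 51 + 49/0.0902·0.0391 ≈ 72.24 ⇒ 72.
SO₂: row 268.5–430.3 (AQI 101–150). (150−101)·(318.5−268.5)/(430.3−268.5) + 101 = 49·50.0/161.8 + 101 ≈ 116.14 → 116.
CO 16.59: bracket 7.18–18.08 → index 51–100; slope 49/10.90, offset 9.41.
AQI = 51 + 49/10.90·9.41 ≈ 93.30 ⇒ 93.
PM10: row 416.36–519.37 (AQI 301–500). (500−301)·(450.56−416.36)/(519.37−416.36) + 301 = 199·34.20/103.01 + 301 ≈ 367.07 → 367.
PM2.5: row 190.346–265.175 (AQI 151–200). (200−151)·(253.990−190.346)/(265.175−190.346) + 151 = 49·63.644/74.829 + 151 ≈ 192.68 → 193.
NO₂: 2026 lies in 1250–2049, so I_lo=301, I_hi=500, C_lo=1250, C_hi=2049.
(500−301)/(2049−1250) × (2026−1250) + 301 = 199/799 × 776 + 301 ≈ 494.27 → 494.
Sub-indices: O₃→72, SO₂→116, CO→93, PM10→367, PM2.5→193, NO₂→494. Overall AQI = max = 494; dominant pollutant is NO₂.

494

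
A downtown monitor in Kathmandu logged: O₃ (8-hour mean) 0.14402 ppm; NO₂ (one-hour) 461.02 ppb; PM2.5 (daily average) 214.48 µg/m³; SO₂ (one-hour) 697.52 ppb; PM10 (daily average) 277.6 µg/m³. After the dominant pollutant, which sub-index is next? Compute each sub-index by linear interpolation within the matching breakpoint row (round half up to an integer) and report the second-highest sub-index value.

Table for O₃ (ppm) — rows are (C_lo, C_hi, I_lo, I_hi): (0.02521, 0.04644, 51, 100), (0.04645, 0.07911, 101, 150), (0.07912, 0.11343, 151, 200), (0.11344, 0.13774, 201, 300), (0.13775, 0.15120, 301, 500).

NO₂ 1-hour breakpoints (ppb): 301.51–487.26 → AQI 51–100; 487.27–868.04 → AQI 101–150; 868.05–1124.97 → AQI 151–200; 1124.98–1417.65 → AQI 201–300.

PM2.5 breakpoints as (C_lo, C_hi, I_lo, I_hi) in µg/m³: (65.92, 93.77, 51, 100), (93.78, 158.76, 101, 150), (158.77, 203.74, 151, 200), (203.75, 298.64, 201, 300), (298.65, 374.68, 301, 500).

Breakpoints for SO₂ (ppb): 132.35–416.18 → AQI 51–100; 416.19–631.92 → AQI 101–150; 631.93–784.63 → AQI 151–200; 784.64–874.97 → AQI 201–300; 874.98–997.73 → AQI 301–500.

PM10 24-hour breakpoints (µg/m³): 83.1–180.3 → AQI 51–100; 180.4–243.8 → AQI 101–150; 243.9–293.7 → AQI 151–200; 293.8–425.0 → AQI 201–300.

O₃: 0.14402 lies in 0.13775–0.15120, so I_lo=301, I_hi=500, C_lo=0.13775, C_hi=0.15120.
(500−301)/(0.15120−0.13775) × (0.14402−0.13775) + 301 = 199/0.01345 × 0.00627 + 301 ≈ 393.77 → 394.
NO₂: 461.02 lies in 301.51–487.26, so I_lo=51, I_hi=100, C_lo=301.51, C_hi=487.26.
(100−51)/(487.26−301.51) × (461.02−301.51) + 51 = 49/185.75 × 159.51 + 51 ≈ 93.08 → 93.
PM2.5: 214.48 ∈ [203.75, 298.64] ↔ index [201, 300].
201 + (214.48−203.75)·(300−201)/(298.64−203.75) = 201 + 10.73·99/94.89 ≈ 212.19, so AQI = 212.
SO₂: 697.52 ∈ [631.93, 784.63] ↔ index [151, 200].
151 + (697.52−631.93)·(200−151)/(784.63−631.93) = 151 + 65.59·49/152.70 ≈ 172.05, so AQI = 172.
PM10: 277.6 ∈ [243.9, 293.7] ↔ index [151, 200].
151 + (277.6−243.9)·(200−151)/(293.7−243.9) = 151 + 33.7·49/49.8 ≈ 184.16, so AQI = 184.
Sub-indices: O₃→394, NO₂→93, PM2.5→212, SO₂→172, PM10→184. Ranked high→low: 394, 212, 184, 172, 93. Second-highest sub-index = 212.

212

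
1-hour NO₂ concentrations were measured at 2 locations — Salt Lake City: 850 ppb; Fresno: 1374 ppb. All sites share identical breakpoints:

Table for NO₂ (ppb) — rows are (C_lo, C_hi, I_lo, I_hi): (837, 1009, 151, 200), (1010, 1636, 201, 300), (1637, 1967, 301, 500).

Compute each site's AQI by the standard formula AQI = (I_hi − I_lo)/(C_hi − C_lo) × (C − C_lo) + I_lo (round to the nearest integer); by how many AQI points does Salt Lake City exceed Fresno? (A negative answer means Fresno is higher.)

-104

Salt Lake City 850: bracket 837–1009 → index 151–200; slope 49/172, offset 13.
AQI = 151 + 49/172·13 ≈ 154.70 ⇒ 155.
Fresno: row 1010–1636 (AQI 201–300). (300−201)·(1374−1010)/(1636−1010) + 201 = 99·364/626 + 201 ≈ 258.57 → 259.
AQIs: Salt Lake City=155, Fresno=259. Salt Lake City (155) − Fresno (259) = -104.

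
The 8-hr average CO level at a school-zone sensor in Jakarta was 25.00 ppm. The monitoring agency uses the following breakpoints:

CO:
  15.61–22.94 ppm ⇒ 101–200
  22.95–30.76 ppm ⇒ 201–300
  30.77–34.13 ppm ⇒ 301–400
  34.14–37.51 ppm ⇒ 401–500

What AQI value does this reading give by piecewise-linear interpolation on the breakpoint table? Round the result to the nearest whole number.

CO: 25.00 lies in 22.95–30.76, so I_lo=201, I_hi=300, C_lo=22.95, C_hi=30.76.
(300−201)/(30.76−22.95) × (25.00−22.95) + 201 = 99/7.81 × 2.05 + 201 ≈ 226.99 → 227.

227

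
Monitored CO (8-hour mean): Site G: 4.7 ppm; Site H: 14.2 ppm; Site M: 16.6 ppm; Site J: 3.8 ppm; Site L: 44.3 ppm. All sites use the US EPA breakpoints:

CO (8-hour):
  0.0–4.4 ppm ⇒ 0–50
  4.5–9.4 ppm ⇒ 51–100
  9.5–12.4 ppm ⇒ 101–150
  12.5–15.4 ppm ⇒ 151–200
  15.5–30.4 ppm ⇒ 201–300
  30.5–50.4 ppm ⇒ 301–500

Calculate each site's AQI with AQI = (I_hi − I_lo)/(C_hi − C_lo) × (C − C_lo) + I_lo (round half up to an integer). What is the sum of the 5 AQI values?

923

Site G: 4.7 ∈ [4.5, 9.4] ↔ index [51, 100].
51 + (4.7−4.5)·(100−51)/(9.4−4.5) = 51 + 0.2·49/4.9 ≈ 53.00, so AQI = 53.
Site H 14.2: bracket 12.5–15.4 → index 151–200; slope 49/2.9, offset 1.7.
AQI = 151 + 49/2.9·1.7 ≈ 179.72 ⇒ 180.
Site M: 16.6 ∈ [15.5, 30.4] ↔ index [201, 300].
201 + (16.6−15.5)·(300−201)/(30.4−15.5) = 201 + 1.1·99/14.9 ≈ 208.31, so AQI = 208.
Site J: 3.8 lies in 0.0–4.4, so I_lo=0, I_hi=50, C_lo=0.0, C_hi=4.4.
(50−0)/(4.4−0.0) × (3.8−0.0) + 0 = 50/4.4 × 3.8 + 0 ≈ 43.18 → 43.
Site L 44.3: bracket 30.5–50.4 → index 301–500; slope 199/19.9, offset 13.8.
AQI = 301 + 199/19.9·13.8 ≈ 439.00 ⇒ 439.
AQIs: Site G=53, Site H=180, Site M=208, Site J=43, Site L=439. Sum = 53 + 180 + 208 + 43 + 439 = 923.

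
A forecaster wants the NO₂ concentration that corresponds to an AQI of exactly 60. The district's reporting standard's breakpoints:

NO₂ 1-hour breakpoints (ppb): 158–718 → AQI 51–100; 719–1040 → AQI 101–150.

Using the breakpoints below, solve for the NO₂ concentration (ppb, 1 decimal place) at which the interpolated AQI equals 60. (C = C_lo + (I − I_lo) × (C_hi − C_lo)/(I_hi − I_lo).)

260.9

AQI 60 lies in the 51–100 band, which corresponds to 158–718 ppb.
C = 158 + (60−51)×(718−158)/(100−51) = 158 + 9×560/49 ≈ 260.857 ppb → 260.9 ppb to 1 dp.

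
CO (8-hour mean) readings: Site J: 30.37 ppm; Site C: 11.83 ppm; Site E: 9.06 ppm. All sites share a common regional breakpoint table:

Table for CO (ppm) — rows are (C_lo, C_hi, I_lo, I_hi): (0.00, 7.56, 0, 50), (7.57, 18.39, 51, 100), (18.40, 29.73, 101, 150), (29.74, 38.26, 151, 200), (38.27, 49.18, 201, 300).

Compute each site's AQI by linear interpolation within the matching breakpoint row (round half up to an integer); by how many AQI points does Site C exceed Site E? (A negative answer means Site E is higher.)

Site J: 30.37 ∈ [29.74, 38.26] ↔ index [151, 200].
151 + (30.37−29.74)·(200−151)/(38.26−29.74) = 151 + 0.63·49/8.52 ≈ 154.62, so AQI = 155.
Site C: 11.83 ∈ [7.57, 18.39] ↔ index [51, 100].
51 + (11.83−7.57)·(100−51)/(18.39−7.57) = 51 + 4.26·49/10.82 ≈ 70.29, so AQI = 70.
Site E: 9.06 ∈ [7.57, 18.39] ↔ index [51, 100].
51 + (9.06−7.57)·(100−51)/(18.39−7.57) = 51 + 1.49·49/10.82 ≈ 57.75, so AQI = 58.
AQIs: Site J=155, Site C=70, Site E=58. Site C (70) − Site E (58) = 12.

12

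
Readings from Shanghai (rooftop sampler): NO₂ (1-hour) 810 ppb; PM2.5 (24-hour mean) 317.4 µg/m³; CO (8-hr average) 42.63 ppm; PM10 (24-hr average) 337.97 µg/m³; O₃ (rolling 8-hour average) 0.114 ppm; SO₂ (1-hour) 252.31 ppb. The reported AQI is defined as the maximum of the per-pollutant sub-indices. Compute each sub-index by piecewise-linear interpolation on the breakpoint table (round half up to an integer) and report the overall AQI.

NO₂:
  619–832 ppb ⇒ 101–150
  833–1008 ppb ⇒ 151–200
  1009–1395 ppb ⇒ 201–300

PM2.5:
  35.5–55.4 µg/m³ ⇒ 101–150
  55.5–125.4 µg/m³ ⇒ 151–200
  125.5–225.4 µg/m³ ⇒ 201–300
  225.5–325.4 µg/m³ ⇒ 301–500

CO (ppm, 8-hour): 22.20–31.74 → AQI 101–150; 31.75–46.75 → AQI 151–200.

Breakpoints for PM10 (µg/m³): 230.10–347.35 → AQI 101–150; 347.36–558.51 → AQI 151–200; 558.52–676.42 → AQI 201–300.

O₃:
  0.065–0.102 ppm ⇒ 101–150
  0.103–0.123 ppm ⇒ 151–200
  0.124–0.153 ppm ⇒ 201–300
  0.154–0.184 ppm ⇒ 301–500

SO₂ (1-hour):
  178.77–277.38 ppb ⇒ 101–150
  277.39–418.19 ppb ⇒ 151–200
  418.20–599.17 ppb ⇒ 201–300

484

NO₂ 810: bracket 619–832 → index 101–150; slope 49/213, offset 191.
AQI = 101 + 49/213·191 ≈ 144.94 ⇒ 145.
PM2.5: 317.4 lies in 225.5–325.4, so I_lo=301, I_hi=500, C_lo=225.5, C_hi=325.4.
(500−301)/(325.4−225.5) × (317.4−225.5) + 301 = 199/99.9 × 91.9 + 301 ≈ 484.06 → 484.
CO: row 31.75–46.75 (AQI 151–200). (200−151)·(42.63−31.75)/(46.75−31.75) + 151 = 49·10.88/15.00 + 151 ≈ 186.54 → 187.
PM10: 337.97 lies in 230.10–347.35, so I_lo=101, I_hi=150, C_lo=230.10, C_hi=347.35.
(150−101)/(347.35−230.10) × (337.97−230.10) + 101 = 49/117.25 × 107.87 + 101 ≈ 146.08 → 146.
O₃: 0.114 lies in 0.103–0.123, so I_lo=151, I_hi=200, C_lo=0.103, C_hi=0.123.
(200−151)/(0.123−0.103) × (0.114−0.103) + 151 = 49/0.020 × 0.011 + 151 ≈ 177.95 → 178.
SO₂: 252.31 ∈ [178.77, 277.38] ↔ index [101, 150].
101 + (252.31−178.77)·(150−101)/(277.38−178.77) = 101 + 73.54·49/98.61 ≈ 137.54, so AQI = 138.
Sub-indices: NO₂→145, PM2.5→484, CO→187, PM10→146, O₃→178, SO₂→138. Overall AQI = max = 484; dominant pollutant is PM2.5.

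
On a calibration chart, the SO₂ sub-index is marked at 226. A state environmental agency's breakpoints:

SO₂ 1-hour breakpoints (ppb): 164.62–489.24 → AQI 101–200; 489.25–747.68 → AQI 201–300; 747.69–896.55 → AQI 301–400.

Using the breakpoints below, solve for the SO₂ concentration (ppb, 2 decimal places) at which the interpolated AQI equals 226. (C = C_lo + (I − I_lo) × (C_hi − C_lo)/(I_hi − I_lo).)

AQI 226 lies in the 201–300 band, which corresponds to 489.25–747.68 ppb.
C = 489.25 + (226−201)×(747.68−489.25)/(300−201) = 489.25 + 25×258.43/99 ≈ 554.5101 ppb → 554.51 ppb to 2 dp.

554.51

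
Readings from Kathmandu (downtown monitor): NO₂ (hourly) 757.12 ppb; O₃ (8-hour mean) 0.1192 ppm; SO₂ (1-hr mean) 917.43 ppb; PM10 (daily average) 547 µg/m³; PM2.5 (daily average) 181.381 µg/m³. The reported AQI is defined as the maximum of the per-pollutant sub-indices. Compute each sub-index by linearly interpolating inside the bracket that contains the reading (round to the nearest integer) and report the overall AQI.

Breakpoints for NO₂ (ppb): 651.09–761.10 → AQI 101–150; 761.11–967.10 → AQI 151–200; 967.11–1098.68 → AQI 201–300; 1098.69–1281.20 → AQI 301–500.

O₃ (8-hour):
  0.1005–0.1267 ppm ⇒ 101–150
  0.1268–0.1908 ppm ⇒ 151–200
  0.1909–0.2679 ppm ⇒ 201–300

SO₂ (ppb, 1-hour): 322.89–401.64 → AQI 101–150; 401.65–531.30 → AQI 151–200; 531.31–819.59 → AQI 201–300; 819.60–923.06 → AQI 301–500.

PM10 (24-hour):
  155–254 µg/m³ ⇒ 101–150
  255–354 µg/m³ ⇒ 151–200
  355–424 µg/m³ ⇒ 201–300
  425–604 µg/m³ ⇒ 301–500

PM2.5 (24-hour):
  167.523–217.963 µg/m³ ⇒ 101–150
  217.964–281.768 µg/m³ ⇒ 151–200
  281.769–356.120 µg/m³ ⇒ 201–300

489

NO₂: 757.12 lies in 651.09–761.10, so I_lo=101, I_hi=150, C_lo=651.09, C_hi=761.10.
(150−101)/(761.10−651.09) × (757.12−651.09) + 101 = 49/110.01 × 106.03 + 101 ≈ 148.23 → 148.
O₃ 0.1192: bracket 0.1005–0.1267 → index 101–150; slope 49/0.0262, offset 0.0187.
AQI = 101 + 49/0.0262·0.0187 ≈ 135.97 ⇒ 136.
SO₂: row 819.60–923.06 (AQI 301–500). (500−301)·(917.43−819.60)/(923.06−819.60) + 301 = 199·97.83/103.46 + 301 ≈ 489.17 → 489.
PM10: 547 lies in 425–604, so I_lo=301, I_hi=500, C_lo=425, C_hi=604.
(500−301)/(604−425) × (547−425) + 301 = 199/179 × 122 + 301 ≈ 436.63 → 437.
PM2.5: 181.381 lies in 167.523–217.963, so I_lo=101, I_hi=150, C_lo=167.523, C_hi=217.963.
(150−101)/(217.963−167.523) × (181.381−167.523) + 101 = 49/50.440 × 13.858 + 101 ≈ 114.46 → 114.
Sub-indices: NO₂→148, O₃→136, SO₂→489, PM10→437, PM2.5→114. Overall AQI = max = 489; dominant pollutant is SO₂.
AQI 489: Hazardous.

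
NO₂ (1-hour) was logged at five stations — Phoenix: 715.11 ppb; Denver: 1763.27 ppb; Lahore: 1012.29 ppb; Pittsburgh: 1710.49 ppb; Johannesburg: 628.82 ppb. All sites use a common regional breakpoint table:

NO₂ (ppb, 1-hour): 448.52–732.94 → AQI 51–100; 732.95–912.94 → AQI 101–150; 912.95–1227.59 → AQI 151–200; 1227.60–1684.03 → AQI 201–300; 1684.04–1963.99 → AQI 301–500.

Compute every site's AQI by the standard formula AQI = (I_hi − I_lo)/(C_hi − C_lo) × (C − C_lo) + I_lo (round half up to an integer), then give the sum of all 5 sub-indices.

Phoenix: 715.11 lies in 448.52–732.94, so I_lo=51, I_hi=100, C_lo=448.52, C_hi=732.94.
(100−51)/(732.94−448.52) × (715.11−448.52) + 51 = 49/284.42 × 266.59 + 51 ≈ 96.93 → 97.
Denver: 1763.27 lies in 1684.04–1963.99, so I_lo=301, I_hi=500, C_lo=1684.04, C_hi=1963.99.
(500−301)/(1963.99−1684.04) × (1763.27−1684.04) + 301 = 199/279.95 × 79.23 + 301 ≈ 357.32 → 357.
Lahore: 1012.29 lies in 912.95–1227.59, so I_lo=151, I_hi=200, C_lo=912.95, C_hi=1227.59.
(200−151)/(1227.59−912.95) × (1012.29−912.95) + 151 = 49/314.64 × 99.34 + 151 ≈ 166.47 → 166.
Pittsburgh: row 1684.04–1963.99 (AQI 301–500). (500−301)·(1710.49−1684.04)/(1963.99−1684.04) + 301 = 199·26.45/279.95 + 301 ≈ 319.80 → 320.
Johannesburg 628.82: bracket 448.52–732.94 → index 51–100; slope 49/284.42, offset 180.30.
AQI = 51 + 49/284.42·180.30 ≈ 82.06 ⇒ 82.
AQIs: Phoenix=97, Denver=357, Lahore=166, Pittsburgh=320, Johannesburg=82. Sum = 97 + 357 + 166 + 320 + 82 = 1022.

1022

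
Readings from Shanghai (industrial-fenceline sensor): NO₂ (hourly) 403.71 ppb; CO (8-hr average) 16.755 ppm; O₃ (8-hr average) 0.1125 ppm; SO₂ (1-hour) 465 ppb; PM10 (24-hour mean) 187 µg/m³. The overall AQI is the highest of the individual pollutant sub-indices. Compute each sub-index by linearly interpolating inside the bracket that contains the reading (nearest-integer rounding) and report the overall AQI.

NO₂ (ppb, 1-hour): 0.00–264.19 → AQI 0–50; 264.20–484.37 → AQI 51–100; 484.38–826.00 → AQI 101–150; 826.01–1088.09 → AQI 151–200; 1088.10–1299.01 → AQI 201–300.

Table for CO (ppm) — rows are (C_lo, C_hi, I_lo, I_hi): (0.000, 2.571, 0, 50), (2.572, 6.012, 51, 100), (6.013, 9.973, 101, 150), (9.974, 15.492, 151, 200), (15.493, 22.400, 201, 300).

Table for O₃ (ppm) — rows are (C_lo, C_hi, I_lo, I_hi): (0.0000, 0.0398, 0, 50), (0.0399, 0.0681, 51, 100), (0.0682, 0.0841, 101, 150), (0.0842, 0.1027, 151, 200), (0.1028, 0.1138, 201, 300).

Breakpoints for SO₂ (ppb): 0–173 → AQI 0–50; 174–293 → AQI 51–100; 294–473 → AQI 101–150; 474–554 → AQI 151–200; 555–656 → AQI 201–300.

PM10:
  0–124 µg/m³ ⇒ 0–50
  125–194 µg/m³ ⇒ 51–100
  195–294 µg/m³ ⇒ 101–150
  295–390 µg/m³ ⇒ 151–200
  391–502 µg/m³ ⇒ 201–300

288

NO₂ 403.71: bracket 264.20–484.37 → index 51–100; slope 49/220.17, offset 139.51.
AQI = 51 + 49/220.17·139.51 ≈ 82.05 ⇒ 82.
CO: 16.755 lies in 15.493–22.400, so I_lo=201, I_hi=300, C_lo=15.493, C_hi=22.400.
(300−201)/(22.400−15.493) × (16.755−15.493) + 201 = 99/6.907 × 1.262 + 201 ≈ 219.09 → 219.
O₃: row 0.1028–0.1138 (AQI 201–300). (300−201)·(0.1125−0.1028)/(0.1138−0.1028) + 201 = 99·0.0097/0.0110 + 201 ≈ 288.30 → 288.
SO₂: row 294–473 (AQI 101–150). (150−101)·(465−294)/(473−294) + 101 = 49·171/179 + 101 ≈ 147.81 → 148.
PM10: 187 lies in 125–194, so I_lo=51, I_hi=100, C_lo=125, C_hi=194.
(100−51)/(194−125) × (187−125) + 51 = 49/69 × 62 + 51 ≈ 95.03 → 95.
Sub-indices: NO₂→82, CO→219, O₃→288, SO₂→148, PM10→95. Overall AQI = max = 288; dominant pollutant is O₃.
AQI 288: Very Unhealthy.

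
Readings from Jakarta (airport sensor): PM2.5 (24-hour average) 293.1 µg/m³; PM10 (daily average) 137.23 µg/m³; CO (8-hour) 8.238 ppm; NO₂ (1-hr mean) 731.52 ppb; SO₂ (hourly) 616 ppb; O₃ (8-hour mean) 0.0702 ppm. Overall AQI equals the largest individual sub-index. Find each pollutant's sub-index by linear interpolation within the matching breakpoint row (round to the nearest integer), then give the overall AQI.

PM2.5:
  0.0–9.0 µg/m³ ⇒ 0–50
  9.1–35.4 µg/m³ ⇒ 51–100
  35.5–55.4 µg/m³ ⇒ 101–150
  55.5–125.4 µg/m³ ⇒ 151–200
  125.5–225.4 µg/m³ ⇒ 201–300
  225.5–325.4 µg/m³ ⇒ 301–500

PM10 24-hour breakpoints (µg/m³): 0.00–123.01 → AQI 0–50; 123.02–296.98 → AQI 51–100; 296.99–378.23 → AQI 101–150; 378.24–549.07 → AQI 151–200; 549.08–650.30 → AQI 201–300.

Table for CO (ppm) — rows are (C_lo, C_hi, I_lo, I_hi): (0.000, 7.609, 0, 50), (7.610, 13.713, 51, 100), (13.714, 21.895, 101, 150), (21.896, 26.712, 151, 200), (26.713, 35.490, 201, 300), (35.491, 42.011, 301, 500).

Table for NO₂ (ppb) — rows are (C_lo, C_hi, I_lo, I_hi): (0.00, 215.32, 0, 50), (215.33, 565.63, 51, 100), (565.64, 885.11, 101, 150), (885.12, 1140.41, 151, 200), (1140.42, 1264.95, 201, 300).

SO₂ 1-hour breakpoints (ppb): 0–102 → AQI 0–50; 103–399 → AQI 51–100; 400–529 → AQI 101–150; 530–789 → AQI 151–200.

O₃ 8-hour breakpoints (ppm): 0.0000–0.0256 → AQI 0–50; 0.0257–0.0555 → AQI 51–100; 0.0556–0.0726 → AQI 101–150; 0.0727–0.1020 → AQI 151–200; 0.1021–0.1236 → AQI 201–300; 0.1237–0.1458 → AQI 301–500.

PM2.5: row 225.5–325.4 (AQI 301–500). (500−301)·(293.1−225.5)/(325.4−225.5) + 301 = 199·67.6/99.9 + 301 ≈ 435.66 → 436.
PM10 137.23: bracket 123.02–296.98 → index 51–100; slope 49/173.96, offset 14.21.
AQI = 51 + 49/173.96·14.21 ≈ 55.00 ⇒ 55.
CO 8.238: bracket 7.610–13.713 → index 51–100; slope 49/6.103, offset 0.628.
AQI = 51 + 49/6.103·0.628 ≈ 56.04 ⇒ 56.
NO₂: 731.52 ∈ [565.64, 885.11] ↔ index [101, 150].
101 + (731.52−565.64)·(150−101)/(885.11−565.64) = 101 + 165.88·49/319.47 ≈ 126.44, so AQI = 126.
SO₂: 616 lies in 530–789, so I_lo=151, I_hi=200, C_lo=530, C_hi=789.
(200−151)/(789−530) × (616−530) + 151 = 49/259 × 86 + 151 ≈ 167.27 → 167.
O₃: 0.0702 lies in 0.0556–0.0726, so I_lo=101, I_hi=150, C_lo=0.0556, C_hi=0.0726.
(150−101)/(0.0726−0.0556) × (0.0702−0.0556) + 101 = 49/0.0170 × 0.0146 + 101 ≈ 143.08 → 143.
Sub-indices: PM2.5→436, PM10→55, CO→56, NO₂→126, SO₂→167, O₃→143. Overall AQI = max = 436; dominant pollutant is PM2.5.

436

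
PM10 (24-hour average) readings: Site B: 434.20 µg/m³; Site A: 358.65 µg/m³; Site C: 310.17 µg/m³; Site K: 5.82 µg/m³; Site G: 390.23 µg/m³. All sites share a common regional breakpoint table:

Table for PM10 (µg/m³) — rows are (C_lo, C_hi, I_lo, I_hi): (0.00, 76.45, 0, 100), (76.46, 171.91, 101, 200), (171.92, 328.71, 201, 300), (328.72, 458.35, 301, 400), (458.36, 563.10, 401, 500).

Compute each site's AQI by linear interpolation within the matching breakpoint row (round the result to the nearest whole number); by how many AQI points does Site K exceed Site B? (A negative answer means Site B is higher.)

-374

Site B: row 328.72–458.35 (AQI 301–400). (400−301)·(434.20−328.72)/(458.35−328.72) + 301 = 99·105.48/129.63 + 301 ≈ 381.56 → 382.
Site A: 358.65 ∈ [328.72, 458.35] ↔ index [301, 400].
301 + (358.65−328.72)·(400−301)/(458.35−328.72) = 301 + 29.93·99/129.63 ≈ 323.86, so AQI = 324.
Site C: row 171.92–328.71 (AQI 201–300). (300−201)·(310.17−171.92)/(328.71−171.92) + 201 = 99·138.25/156.79 + 201 ≈ 288.29 → 288.
Site K: 5.82 lies in 0.00–76.45, so I_lo=0, I_hi=100, C_lo=0.00, C_hi=76.45.
(100−0)/(76.45−0.00) × (5.82−0.00) + 0 = 100/76.45 × 5.82 + 0 ≈ 7.61 → 8.
Site G: 390.23 ∈ [328.72, 458.35] ↔ index [301, 400].
301 + (390.23−328.72)·(400−301)/(458.35−328.72) = 301 + 61.51·99/129.63 ≈ 347.98, so AQI = 348.
AQIs: Site B=382, Site A=324, Site C=288, Site K=8, Site G=348. Site K (8) − Site B (382) = -374.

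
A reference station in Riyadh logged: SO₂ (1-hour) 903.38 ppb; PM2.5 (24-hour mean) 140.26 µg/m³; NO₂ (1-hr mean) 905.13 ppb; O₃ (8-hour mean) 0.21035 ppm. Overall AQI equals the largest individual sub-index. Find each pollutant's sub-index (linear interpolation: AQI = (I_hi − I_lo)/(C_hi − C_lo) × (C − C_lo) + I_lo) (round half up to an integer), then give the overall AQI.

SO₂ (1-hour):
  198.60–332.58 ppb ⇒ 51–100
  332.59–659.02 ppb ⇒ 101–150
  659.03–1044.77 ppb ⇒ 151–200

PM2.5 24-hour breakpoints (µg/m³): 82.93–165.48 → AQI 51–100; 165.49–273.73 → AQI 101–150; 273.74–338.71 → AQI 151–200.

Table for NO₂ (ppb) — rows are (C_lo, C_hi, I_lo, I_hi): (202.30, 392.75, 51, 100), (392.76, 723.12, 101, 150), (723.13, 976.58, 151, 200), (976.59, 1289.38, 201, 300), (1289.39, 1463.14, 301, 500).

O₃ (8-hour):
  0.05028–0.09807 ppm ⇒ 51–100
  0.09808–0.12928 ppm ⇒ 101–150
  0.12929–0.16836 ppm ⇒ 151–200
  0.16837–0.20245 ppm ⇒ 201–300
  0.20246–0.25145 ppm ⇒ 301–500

SO₂: 903.38 ∈ [659.03, 1044.77] ↔ index [151, 200].
151 + (903.38−659.03)·(200−151)/(1044.77−659.03) = 151 + 244.35·49/385.74 ≈ 182.04, so AQI = 182.
PM2.5 140.26: bracket 82.93–165.48 → index 51–100; slope 49/82.55, offset 57.33.
AQI = 51 + 49/82.55·57.33 ≈ 85.03 ⇒ 85.
NO₂ 905.13: bracket 723.13–976.58 → index 151–200; slope 49/253.45, offset 182.00.
AQI = 151 + 49/253.45·182.00 ≈ 186.19 ⇒ 186.
O₃: 0.21035 lies in 0.20246–0.25145, so I_lo=301, I_hi=500, C_lo=0.20246, C_hi=0.25145.
(500−301)/(0.25145−0.20246) × (0.21035−0.20246) + 301 = 199/0.04899 × 0.00789 + 301 ≈ 333.05 → 333.
Sub-indices: SO₂→182, PM2.5→85, NO₂→186, O₃→333. Overall AQI = max = 333; dominant pollutant is O₃.
AQI 333: Hazardous.

333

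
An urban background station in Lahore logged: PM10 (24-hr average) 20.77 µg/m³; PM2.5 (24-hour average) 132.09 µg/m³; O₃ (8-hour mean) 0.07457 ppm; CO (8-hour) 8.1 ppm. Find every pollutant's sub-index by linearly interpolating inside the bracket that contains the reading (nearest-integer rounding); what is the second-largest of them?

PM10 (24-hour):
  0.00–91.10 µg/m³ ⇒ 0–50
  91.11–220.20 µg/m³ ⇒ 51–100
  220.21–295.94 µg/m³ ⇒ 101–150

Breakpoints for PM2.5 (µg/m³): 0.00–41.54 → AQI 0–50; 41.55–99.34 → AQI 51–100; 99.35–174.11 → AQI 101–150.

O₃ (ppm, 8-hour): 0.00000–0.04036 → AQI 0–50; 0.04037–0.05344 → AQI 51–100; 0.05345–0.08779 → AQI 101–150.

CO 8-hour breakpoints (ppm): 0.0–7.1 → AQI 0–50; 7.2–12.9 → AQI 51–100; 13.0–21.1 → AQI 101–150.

PM10: 20.77 lies in 0.00–91.10, so I_lo=0, I_hi=50, C_lo=0.00, C_hi=91.10.
(50−0)/(91.10−0.00) × (20.77−0.00) + 0 = 50/91.10 × 20.77 + 0 ≈ 11.40 → 11.
PM2.5: row 99.35–174.11 (AQI 101–150). (150−101)·(132.09−99.35)/(174.11−99.35) + 101 = 49·32.74/74.76 + 101 ≈ 122.46 → 122.
O₃: 0.07457 ∈ [0.05345, 0.08779] ↔ index [101, 150].
101 + (0.07457−0.05345)·(150−101)/(0.08779−0.05345) = 101 + 0.02112·49/0.03434 ≈ 131.14, so AQI = 131.
CO: row 7.2–12.9 (AQI 51–100). (100−51)·(8.1−7.2)/(12.9−7.2) + 51 = 49·0.9/5.7 + 51 ≈ 58.74 → 59.
Sub-indices: PM10→11, PM2.5→122, O₃→131, CO→59. Ranked high→low: 131, 122, 59, 11. Second-highest sub-index = 122.

122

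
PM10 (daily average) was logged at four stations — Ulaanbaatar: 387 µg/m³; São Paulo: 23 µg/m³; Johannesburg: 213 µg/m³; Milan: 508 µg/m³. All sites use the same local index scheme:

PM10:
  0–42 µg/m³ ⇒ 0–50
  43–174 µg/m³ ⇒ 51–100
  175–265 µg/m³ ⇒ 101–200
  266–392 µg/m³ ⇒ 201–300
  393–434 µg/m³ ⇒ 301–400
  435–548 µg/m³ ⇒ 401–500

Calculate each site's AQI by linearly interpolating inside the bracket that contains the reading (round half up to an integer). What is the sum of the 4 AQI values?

Ulaanbaatar: 387 ∈ [266, 392] ↔ index [201, 300].
201 + (387−266)·(300−201)/(392−266) = 201 + 121·99/126 ≈ 296.07, so AQI = 296.
São Paulo 23: bracket 0–42 → index 0–50; slope 50/42, offset 23.
AQI = 0 + 50/42·23 ≈ 27.38 ⇒ 27.
Johannesburg: 213 ∈ [175, 265] ↔ index [101, 200].
101 + (213−175)·(200−101)/(265−175) = 101 + 38·99/90 ≈ 142.80, so AQI = 143.
Milan: row 435–548 (AQI 401–500). (500−401)·(508−435)/(548−435) + 401 = 99·73/113 + 401 ≈ 464.96 → 465.
AQIs: Ulaanbaatar=296, São Paulo=27, Johannesburg=143, Milan=465. Sum = 296 + 27 + 143 + 465 = 931.

931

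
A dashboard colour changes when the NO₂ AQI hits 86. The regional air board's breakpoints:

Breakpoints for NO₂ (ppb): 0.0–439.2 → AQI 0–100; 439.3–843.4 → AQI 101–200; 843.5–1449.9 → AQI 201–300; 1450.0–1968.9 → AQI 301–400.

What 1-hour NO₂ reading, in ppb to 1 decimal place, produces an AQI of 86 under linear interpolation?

AQI 86 lies in the 0–100 band, which corresponds to 0.0–439.2 ppb.
C = 0.0 + (86−0)×(439.2−0.0)/(100−0) = 0.0 + 86×439.2/100 ≈ 377.712 ppb → 377.7 ppb to 1 dp.

377.7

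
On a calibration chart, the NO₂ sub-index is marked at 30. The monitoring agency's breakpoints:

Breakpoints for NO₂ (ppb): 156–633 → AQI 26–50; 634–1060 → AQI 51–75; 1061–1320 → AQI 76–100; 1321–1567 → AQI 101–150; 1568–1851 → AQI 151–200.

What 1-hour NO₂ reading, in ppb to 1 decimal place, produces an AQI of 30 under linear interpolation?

AQI 30 lies in the 26–50 band, which corresponds to 156–633 ppb.
C = 156 + (30−26)×(633−156)/(50−26) = 156 + 4×477/24 ≈ 235.500 ppb → 235.5 ppb to 1 dp.

235.5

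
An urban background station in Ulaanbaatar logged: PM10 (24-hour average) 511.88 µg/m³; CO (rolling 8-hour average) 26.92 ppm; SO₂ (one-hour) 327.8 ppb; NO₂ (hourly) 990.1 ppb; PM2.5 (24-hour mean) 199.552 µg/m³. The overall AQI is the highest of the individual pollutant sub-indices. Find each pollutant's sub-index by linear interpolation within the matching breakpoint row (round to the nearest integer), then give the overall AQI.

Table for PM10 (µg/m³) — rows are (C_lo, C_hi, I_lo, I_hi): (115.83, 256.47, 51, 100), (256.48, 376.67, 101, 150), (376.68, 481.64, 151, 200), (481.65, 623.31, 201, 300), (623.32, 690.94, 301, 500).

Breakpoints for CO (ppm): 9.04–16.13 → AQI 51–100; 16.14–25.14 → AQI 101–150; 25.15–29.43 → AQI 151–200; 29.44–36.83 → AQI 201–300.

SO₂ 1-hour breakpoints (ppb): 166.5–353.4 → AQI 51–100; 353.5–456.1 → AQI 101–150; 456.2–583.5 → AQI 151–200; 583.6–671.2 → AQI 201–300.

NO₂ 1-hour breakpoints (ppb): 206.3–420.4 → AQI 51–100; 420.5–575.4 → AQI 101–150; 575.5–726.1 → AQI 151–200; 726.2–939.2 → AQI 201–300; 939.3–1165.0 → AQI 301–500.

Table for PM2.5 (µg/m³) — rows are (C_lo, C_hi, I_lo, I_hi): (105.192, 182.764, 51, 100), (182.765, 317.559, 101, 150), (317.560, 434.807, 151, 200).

346

PM10: 511.88 lies in 481.65–623.31, so I_lo=201, I_hi=300, C_lo=481.65, C_hi=623.31.
(300−201)/(623.31−481.65) × (511.88−481.65) + 201 = 99/141.66 × 30.23 + 201 ≈ 222.13 → 222.
CO: 26.92 lies in 25.15–29.43, so I_lo=151, I_hi=200, C_lo=25.15, C_hi=29.43.
(200−151)/(29.43−25.15) × (26.92−25.15) + 151 = 49/4.28 × 1.77 + 151 ≈ 171.26 → 171.
SO₂: 327.8 lies in 166.5–353.4, so I_lo=51, I_hi=100, C_lo=166.5, C_hi=353.4.
(100−51)/(353.4−166.5) × (327.8−166.5) + 51 = 49/186.9 × 161.3 + 51 ≈ 93.29 → 93.
NO₂ 990.1: bracket 939.3–1165.0 → index 301–500; slope 199/225.7, offset 50.8.
AQI = 301 + 199/225.7·50.8 ≈ 345.79 ⇒ 346.
PM2.5 199.552: bracket 182.765–317.559 → index 101–150; slope 49/134.794, offset 16.787.
AQI = 101 + 49/134.794·16.787 ≈ 107.10 ⇒ 107.
Sub-indices: PM10→222, CO→171, SO₂→93, NO₂→346, PM2.5→107. Overall AQI = max = 346; dominant pollutant is NO₂.
AQI 346: Hazardous.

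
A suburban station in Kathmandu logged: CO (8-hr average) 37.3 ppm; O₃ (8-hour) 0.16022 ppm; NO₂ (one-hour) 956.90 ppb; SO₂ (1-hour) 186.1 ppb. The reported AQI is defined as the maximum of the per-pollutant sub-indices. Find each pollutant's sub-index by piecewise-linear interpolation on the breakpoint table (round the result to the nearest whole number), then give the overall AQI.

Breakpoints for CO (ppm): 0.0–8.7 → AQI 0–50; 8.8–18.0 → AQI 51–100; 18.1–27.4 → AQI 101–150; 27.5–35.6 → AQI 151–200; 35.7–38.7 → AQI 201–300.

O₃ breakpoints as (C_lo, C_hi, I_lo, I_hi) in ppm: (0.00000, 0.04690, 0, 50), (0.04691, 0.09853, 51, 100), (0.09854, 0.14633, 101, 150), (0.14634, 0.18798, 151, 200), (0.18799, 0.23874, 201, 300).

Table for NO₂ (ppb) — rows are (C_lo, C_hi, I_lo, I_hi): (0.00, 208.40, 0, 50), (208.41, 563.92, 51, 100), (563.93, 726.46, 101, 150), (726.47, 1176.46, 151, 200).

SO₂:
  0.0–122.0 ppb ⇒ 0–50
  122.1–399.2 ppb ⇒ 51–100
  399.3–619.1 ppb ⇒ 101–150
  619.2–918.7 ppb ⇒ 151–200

CO: 37.3 lies in 35.7–38.7, so I_lo=201, I_hi=300, C_lo=35.7, C_hi=38.7.
(300−201)/(38.7−35.7) × (37.3−35.7) + 201 = 99/3.0 × 1.6 + 201 ≈ 253.80 → 254.
O₃: 0.16022 lies in 0.14634–0.18798, so I_lo=151, I_hi=200, C_lo=0.14634, C_hi=0.18798.
(200−151)/(0.18798−0.14634) × (0.16022−0.14634) + 151 = 49/0.04164 × 0.01388 + 151 ≈ 167.33 → 167.
NO₂: 956.90 lies in 726.47–1176.46, so I_lo=151, I_hi=200, C_lo=726.47, C_hi=1176.46.
(200−151)/(1176.46−726.47) × (956.90−726.47) + 151 = 49/449.99 × 230.43 + 151 ≈ 176.09 → 176.
SO₂: 186.1 ∈ [122.1, 399.2] ↔ index [51, 100].
51 + (186.1−122.1)·(100−51)/(399.2−122.1) = 51 + 64.0·49/277.1 ≈ 62.32, so AQI = 62.
Sub-indices: CO→254, O₃→167, NO₂→176, SO₂→62. Overall AQI = max = 254; dominant pollutant is CO.

254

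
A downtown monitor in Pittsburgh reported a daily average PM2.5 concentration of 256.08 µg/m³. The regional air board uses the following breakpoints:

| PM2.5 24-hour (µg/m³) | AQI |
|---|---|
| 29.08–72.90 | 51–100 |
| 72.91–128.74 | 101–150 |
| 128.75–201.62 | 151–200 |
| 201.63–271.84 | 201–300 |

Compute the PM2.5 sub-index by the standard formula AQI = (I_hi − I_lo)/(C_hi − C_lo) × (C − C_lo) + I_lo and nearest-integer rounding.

278

PM2.5: 256.08 lies in 201.63–271.84, so I_lo=201, I_hi=300, C_lo=201.63, C_hi=271.84.
(300−201)/(271.84−201.63) × (256.08−201.63) + 201 = 99/70.21 × 54.45 + 201 ≈ 277.78 → 278.
AQI 278 falls in the Very Unhealthy category.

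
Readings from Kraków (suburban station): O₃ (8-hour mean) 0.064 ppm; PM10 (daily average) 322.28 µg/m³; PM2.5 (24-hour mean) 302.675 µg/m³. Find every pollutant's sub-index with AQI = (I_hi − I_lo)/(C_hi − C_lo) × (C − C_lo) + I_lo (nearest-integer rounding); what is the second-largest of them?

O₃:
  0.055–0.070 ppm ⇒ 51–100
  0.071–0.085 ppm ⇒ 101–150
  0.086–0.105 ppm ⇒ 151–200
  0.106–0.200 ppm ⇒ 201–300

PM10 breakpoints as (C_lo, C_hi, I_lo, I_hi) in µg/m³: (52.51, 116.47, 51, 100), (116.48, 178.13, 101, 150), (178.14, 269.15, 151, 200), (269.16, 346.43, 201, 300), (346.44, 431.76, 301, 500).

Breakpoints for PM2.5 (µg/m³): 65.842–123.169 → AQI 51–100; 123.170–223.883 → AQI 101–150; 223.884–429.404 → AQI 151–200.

O₃: 0.064 lies in 0.055–0.070, so I_lo=51, I_hi=100, C_lo=0.055, C_hi=0.070.
(100−51)/(0.070−0.055) × (0.064−0.055) + 51 = 49/0.015 × 0.009 + 51 ≈ 80.40 → 80.
PM10: row 269.16–346.43 (AQI 201–300). (300−201)·(322.28−269.16)/(346.43−269.16) + 201 = 99·53.12/77.27 + 201 ≈ 269.06 → 269.
PM2.5: 302.675 ∈ [223.884, 429.404] ↔ index [151, 200].
151 + (302.675−223.884)·(200−151)/(429.404−223.884) = 151 + 78.791·49/205.520 ≈ 169.79, so AQI = 170.
Sub-indices: O₃→80, PM10→269, PM2.5→170. Ranked high→low: 269, 170, 80. Second-highest sub-index = 170.

170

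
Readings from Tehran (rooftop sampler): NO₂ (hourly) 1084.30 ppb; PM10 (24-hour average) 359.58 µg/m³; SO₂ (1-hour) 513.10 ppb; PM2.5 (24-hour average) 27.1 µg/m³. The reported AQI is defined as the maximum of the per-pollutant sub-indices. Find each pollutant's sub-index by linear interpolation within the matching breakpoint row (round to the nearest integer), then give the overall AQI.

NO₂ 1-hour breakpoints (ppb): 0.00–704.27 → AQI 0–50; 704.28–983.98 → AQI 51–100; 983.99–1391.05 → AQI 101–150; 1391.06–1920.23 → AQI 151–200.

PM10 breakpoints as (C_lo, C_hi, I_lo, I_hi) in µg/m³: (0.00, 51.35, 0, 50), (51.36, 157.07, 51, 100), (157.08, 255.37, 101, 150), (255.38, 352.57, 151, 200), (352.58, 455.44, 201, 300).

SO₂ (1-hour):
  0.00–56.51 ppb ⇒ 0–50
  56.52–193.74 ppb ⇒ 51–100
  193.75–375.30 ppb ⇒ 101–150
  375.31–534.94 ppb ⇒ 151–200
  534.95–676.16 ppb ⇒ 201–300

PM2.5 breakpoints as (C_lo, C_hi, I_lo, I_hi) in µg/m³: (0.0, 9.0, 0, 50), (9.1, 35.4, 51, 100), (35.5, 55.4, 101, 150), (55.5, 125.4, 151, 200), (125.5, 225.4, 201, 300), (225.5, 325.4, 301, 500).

208

NO₂ 1084.30: bracket 983.99–1391.05 → index 101–150; slope 49/407.06, offset 100.31.
AQI = 101 + 49/407.06·100.31 ≈ 113.07 ⇒ 113.
PM10 359.58: bracket 352.58–455.44 → index 201–300; slope 99/102.86, offset 7.00.
AQI = 201 + 99/102.86·7.00 ≈ 207.74 ⇒ 208.
SO₂ 513.10: bracket 375.31–534.94 → index 151–200; slope 49/159.63, offset 137.79.
AQI = 151 + 49/159.63·137.79 ≈ 193.30 ⇒ 193.
PM2.5: row 9.1–35.4 (AQI 51–100). (100−51)·(27.1−9.1)/(35.4−9.1) + 51 = 49·18.0/26.3 + 51 ≈ 84.54 → 85.
Sub-indices: NO₂→113, PM10→208, SO₂→193, PM2.5→85. Overall AQI = max = 208; dominant pollutant is PM10.
AQI 208: Very Unhealthy.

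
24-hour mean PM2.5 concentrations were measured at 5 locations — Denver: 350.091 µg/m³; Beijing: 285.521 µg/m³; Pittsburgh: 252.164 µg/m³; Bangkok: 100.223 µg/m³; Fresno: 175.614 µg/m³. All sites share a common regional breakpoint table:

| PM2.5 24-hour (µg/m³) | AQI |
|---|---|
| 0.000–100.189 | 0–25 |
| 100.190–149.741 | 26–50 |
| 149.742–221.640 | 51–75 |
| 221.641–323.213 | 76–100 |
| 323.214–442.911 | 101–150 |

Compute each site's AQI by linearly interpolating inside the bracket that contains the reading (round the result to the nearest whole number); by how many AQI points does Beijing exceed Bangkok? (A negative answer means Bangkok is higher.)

65

Denver 350.091: bracket 323.214–442.911 → index 101–150; slope 49/119.697, offset 26.877.
AQI = 101 + 49/119.697·26.877 ≈ 112.00 ⇒ 112.
Beijing 285.521: bracket 221.641–323.213 → index 76–100; slope 24/101.572, offset 63.880.
AQI = 76 + 24/101.572·63.880 ≈ 91.09 ⇒ 91.
Pittsburgh: row 221.641–323.213 (AQI 76–100). (100−76)·(252.164−221.641)/(323.213−221.641) + 76 = 24·30.523/101.572 + 76 ≈ 83.21 → 83.
Bangkok: 100.223 lies in 100.190–149.741, so I_lo=26, I_hi=50, C_lo=100.190, C_hi=149.741.
(50−26)/(149.741−100.190) × (100.223−100.190) + 26 = 24/49.551 × 0.033 + 26 ≈ 26.02 → 26.
Fresno: 175.614 lies in 149.742–221.640, so I_lo=51, I_hi=75, C_lo=149.742, C_hi=221.640.
(75−51)/(221.640−149.742) × (175.614−149.742) + 51 = 24/71.898 × 25.872 + 51 ≈ 59.64 → 60.
AQIs: Denver=112, Beijing=91, Pittsburgh=83, Bangkok=26, Fresno=60. Beijing (91) − Bangkok (26) = 65.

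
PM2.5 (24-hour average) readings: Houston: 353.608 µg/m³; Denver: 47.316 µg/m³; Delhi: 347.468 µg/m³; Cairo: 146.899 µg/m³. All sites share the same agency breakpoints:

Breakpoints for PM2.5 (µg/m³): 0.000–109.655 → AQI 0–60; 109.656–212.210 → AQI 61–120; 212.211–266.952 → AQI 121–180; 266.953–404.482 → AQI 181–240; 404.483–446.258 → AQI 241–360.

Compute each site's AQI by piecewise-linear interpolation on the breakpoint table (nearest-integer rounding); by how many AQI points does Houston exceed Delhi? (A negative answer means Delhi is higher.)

2

Houston: 353.608 ∈ [266.953, 404.482] ↔ index [181, 240].
181 + (353.608−266.953)·(240−181)/(404.482−266.953) = 181 + 86.655·59/137.529 ≈ 218.18, so AQI = 218.
Denver 47.316: bracket 0.000–109.655 → index 0–60; slope 60/109.655, offset 47.316.
AQI = 0 + 60/109.655·47.316 ≈ 25.89 ⇒ 26.
Delhi: row 266.953–404.482 (AQI 181–240). (240−181)·(347.468−266.953)/(404.482−266.953) + 181 = 59·80.515/137.529 + 181 ≈ 215.54 → 216.
Cairo: row 109.656–212.210 (AQI 61–120). (120−61)·(146.899−109.656)/(212.210−109.656) + 61 = 59·37.243/102.554 + 61 ≈ 82.43 → 82.
AQIs: Houston=218, Denver=26, Delhi=216, Cairo=82. Houston (218) − Delhi (216) = 2.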